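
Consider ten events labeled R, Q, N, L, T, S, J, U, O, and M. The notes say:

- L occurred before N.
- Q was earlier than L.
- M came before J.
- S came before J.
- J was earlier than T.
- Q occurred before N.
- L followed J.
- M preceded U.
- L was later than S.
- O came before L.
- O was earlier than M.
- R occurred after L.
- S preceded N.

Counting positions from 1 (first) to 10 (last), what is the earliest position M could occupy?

O must come before M — 1 forced predecessor.
Nothing else is forced ahead of M, so its earliest slot is position 1 + 1 = 2.

2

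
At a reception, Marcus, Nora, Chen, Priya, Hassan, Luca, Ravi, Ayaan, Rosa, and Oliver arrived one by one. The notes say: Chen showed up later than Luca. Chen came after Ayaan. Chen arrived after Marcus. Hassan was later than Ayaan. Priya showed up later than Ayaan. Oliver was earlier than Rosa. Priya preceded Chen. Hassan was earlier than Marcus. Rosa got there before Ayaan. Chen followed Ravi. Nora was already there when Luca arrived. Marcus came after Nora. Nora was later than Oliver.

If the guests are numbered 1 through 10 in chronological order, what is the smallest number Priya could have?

4

Ayaan, Oliver, and Rosa must all come before Priya — 3 forced predecessors.
Nothing else is forced ahead of Priya, so their earliest slot is position 3 + 1 = 4.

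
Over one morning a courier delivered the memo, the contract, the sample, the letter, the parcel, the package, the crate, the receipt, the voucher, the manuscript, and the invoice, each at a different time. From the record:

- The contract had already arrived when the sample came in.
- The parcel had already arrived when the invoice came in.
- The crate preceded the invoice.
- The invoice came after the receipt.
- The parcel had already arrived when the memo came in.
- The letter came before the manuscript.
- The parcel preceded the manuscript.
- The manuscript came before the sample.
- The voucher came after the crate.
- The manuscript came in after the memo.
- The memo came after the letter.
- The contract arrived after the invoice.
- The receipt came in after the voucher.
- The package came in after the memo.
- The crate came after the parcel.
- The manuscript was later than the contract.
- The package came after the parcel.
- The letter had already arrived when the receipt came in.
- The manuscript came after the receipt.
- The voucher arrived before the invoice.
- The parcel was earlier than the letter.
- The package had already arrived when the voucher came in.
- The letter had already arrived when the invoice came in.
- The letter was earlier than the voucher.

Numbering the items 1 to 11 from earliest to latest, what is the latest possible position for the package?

The package must come before the contract, the invoice, the manuscript, the receipt, the sample, and the voucher — 6 items forced after it.
Everything else can be placed before the package in some valid order, so the package can sit as late as position 11 − 6 = 5.

5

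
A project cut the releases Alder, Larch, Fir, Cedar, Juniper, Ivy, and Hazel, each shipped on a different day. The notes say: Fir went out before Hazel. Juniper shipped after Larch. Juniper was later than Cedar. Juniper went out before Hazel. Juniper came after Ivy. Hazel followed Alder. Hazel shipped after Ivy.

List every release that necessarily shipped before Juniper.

Directly stated before Juniper: Cedar, Ivy, and Larch.

Cedar, Ivy, Larch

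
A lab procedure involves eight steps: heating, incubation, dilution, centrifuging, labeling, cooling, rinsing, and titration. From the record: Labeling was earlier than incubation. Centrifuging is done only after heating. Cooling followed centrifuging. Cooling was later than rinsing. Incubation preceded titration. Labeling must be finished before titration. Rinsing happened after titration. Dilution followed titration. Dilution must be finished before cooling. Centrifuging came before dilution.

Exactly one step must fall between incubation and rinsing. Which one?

titration

Tracing the constraints gives incubation → titration → rinsing, so titration sits after incubation and before rinsing.
No other step is forced both after incubation and before rinsing.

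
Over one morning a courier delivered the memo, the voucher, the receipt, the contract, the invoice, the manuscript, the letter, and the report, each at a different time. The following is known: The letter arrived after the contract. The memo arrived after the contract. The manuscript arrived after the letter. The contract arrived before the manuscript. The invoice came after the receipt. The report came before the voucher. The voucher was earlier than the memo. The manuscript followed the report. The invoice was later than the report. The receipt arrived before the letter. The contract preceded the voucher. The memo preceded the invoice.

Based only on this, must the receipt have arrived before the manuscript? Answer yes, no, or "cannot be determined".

Chain the constraints: the receipt → the letter → the manuscript. Each link is directly stated, so the receipt comes before the manuscript.

yes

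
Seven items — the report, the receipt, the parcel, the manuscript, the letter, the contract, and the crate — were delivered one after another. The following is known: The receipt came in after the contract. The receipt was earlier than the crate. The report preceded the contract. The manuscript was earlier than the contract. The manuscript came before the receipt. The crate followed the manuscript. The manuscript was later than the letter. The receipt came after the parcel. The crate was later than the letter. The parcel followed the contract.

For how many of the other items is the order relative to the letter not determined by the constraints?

1

Forced after the letter: the contract, the crate, the manuscript, the parcel, and the receipt.
That leaves the report with no forced order relative to the letter — 1.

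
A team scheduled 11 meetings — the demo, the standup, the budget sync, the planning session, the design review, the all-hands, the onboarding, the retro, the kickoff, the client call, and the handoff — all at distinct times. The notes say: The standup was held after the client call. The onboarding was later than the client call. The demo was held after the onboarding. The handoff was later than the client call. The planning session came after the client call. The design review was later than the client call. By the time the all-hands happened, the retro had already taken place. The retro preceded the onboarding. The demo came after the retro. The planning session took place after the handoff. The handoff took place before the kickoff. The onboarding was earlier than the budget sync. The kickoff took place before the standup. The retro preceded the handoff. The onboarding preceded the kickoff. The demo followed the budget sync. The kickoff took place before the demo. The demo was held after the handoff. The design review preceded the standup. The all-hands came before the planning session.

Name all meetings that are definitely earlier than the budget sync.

Directly stated before the budget sync: the onboarding.
The client call reaches the budget sync via the client call → the onboarding → the budget sync.
The retro reaches the budget sync via the retro → the onboarding → the budget sync.

the client call, the onboarding, the retro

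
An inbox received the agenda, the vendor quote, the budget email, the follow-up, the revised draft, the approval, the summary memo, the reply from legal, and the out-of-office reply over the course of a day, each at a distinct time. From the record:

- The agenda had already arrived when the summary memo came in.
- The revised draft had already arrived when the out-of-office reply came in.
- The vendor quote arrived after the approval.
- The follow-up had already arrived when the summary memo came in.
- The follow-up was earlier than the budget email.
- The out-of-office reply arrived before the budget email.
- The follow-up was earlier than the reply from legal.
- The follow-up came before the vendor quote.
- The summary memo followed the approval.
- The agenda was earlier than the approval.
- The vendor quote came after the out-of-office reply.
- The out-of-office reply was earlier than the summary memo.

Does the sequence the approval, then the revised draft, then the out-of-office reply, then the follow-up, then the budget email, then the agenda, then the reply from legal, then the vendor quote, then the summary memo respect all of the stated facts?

The constraints require the agenda before the approval, but in the proposed sequence the approval appears ahead of the agenda. That one violation is enough.

no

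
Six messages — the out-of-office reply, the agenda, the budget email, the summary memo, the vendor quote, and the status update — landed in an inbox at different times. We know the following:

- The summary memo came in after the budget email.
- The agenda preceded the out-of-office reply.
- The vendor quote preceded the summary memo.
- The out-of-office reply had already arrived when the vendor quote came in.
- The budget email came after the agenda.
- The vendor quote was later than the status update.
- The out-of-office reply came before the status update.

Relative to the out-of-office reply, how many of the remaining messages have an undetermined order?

1

Forced before the out-of-office reply: the agenda; forced after the out-of-office reply: the status update, the summary memo, and the vendor quote.
That leaves the budget email with no forced order relative to the out-of-office reply — 1.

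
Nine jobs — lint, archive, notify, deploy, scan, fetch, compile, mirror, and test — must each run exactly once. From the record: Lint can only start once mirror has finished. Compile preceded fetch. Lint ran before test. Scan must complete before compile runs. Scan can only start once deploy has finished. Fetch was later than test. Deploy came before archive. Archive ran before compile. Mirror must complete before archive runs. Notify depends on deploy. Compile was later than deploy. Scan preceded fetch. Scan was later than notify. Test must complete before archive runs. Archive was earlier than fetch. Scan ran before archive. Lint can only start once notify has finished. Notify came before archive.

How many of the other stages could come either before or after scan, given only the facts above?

Forced before scan: deploy and notify; forced after scan: archive, compile, and fetch.
That leaves lint, mirror, and test with no forced order relative to scan — 3.

3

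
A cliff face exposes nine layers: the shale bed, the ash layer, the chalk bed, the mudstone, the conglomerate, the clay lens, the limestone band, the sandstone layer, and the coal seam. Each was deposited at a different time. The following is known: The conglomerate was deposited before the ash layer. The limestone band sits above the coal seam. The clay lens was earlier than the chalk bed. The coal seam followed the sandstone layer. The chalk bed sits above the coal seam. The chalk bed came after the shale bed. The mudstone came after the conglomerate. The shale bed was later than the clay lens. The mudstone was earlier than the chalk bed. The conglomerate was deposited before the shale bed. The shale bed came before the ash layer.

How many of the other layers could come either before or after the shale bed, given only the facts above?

Forced before the shale bed: the clay lens and the conglomerate; forced after the shale bed: the ash layer and the chalk bed.
That leaves the coal seam, the limestone band, the mudstone, and the sandstone layer with no forced order relative to the shale bed — 4.

4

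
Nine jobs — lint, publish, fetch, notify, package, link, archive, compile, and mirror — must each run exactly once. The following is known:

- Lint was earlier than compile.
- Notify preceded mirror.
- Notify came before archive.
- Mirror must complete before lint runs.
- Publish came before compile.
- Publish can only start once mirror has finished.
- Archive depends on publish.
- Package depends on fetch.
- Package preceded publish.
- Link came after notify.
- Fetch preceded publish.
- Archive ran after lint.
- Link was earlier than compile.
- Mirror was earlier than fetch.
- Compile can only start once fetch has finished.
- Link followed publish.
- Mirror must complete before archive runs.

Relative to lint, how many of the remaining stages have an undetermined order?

Forced before lint: mirror and notify; forced after lint: archive and compile.
That leaves fetch, link, package, and publish with no forced order relative to lint — 4.

4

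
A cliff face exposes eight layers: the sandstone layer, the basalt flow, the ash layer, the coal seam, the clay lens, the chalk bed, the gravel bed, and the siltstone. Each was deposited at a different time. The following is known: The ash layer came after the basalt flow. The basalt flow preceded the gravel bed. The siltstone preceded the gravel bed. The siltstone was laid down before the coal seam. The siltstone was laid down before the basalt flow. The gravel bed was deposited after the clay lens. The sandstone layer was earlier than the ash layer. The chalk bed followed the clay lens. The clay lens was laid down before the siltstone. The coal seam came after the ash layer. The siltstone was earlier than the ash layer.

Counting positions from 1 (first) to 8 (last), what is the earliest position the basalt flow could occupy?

The clay lens and the siltstone must both come before the basalt flow — 2 forced predecessors.
Nothing else is forced ahead of the basalt flow, so its earliest slot is position 2 + 1 = 3.

3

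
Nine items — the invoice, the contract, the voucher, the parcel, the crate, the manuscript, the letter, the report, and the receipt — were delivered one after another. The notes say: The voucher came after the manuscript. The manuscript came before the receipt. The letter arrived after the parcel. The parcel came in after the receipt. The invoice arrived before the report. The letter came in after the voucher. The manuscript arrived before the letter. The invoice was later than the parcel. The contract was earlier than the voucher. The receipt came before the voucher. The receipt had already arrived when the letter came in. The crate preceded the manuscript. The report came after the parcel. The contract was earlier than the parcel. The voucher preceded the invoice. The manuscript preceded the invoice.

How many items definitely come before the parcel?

4

Directly stated before the parcel: the contract and the receipt.
The crate reaches the parcel via the crate → the manuscript → the receipt → the parcel.
The manuscript reaches the parcel via the manuscript → the receipt → the parcel.
No chain forces the invoice (or any of the others) ahead of the parcel.
That's the contract, the crate, the manuscript, and the receipt — 4 in all.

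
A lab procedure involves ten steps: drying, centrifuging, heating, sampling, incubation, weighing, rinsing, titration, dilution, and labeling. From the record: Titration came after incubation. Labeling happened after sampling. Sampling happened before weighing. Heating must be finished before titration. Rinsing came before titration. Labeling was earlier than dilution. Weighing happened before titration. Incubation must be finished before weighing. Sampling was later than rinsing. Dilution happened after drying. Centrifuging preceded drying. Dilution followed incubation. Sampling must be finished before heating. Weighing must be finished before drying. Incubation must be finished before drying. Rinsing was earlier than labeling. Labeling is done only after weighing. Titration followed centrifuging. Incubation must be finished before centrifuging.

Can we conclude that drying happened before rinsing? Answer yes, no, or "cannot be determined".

Tracing the constraints gives rinsing → sampling → weighing → drying, so rinsing must come before drying.
That means drying cannot be before rinsing.

no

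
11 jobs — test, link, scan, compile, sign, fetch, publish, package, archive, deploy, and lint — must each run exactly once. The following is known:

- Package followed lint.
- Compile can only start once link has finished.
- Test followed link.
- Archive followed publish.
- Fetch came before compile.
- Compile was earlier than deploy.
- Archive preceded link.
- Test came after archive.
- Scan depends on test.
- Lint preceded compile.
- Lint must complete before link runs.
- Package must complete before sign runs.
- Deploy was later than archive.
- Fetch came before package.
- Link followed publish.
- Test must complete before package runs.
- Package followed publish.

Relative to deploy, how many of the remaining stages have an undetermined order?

4

Forced before deploy: archive, compile, fetch, link, lint, and publish.
That leaves package, scan, sign, and test with no forced order relative to deploy — 4.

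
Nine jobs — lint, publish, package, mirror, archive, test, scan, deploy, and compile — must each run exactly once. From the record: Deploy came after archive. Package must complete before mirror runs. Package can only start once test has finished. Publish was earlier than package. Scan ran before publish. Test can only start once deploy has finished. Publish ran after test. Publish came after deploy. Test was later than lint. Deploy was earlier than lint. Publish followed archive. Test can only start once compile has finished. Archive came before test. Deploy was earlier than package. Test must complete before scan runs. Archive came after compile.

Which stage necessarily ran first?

Compile has a chain of constraints placing it before every other stage, so compile must be first.

compile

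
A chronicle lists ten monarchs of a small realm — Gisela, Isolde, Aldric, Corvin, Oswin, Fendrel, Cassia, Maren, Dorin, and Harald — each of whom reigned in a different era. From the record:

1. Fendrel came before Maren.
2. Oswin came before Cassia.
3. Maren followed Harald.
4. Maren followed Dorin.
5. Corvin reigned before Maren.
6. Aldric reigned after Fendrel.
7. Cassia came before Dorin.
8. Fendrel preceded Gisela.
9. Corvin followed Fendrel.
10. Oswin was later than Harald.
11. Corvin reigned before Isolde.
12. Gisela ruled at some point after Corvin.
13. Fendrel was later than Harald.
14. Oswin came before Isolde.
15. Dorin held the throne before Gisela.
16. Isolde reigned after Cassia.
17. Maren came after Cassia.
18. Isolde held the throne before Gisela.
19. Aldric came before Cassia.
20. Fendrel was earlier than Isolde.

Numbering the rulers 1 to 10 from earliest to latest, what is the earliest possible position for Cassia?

Aldric, Fendrel, Harald, and Oswin must all come before Cassia — 4 forced predecessors.
Nothing else is forced ahead of Cassia, so their earliest slot is position 4 + 1 = 5.

5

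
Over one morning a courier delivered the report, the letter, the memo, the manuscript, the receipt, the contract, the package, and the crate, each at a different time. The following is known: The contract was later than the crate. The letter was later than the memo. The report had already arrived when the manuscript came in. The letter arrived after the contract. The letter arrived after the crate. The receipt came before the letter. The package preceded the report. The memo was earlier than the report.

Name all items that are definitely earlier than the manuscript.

the memo, the package, the report

Directly stated before the manuscript: the report.
The memo reaches the manuscript via the memo → the report → the manuscript.
The package reaches the manuscript via the package → the report → the manuscript.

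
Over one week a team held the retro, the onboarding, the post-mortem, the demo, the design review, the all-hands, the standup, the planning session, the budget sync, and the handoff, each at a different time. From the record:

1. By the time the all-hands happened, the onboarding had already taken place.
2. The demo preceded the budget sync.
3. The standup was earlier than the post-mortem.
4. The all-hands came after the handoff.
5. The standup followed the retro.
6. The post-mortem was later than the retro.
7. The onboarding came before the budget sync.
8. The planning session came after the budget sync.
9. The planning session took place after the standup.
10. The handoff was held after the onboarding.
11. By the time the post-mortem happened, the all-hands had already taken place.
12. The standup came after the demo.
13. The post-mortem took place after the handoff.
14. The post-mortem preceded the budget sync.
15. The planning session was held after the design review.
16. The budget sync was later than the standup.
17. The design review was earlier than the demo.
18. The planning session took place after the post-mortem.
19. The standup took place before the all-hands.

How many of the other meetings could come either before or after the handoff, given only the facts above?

Forced before the handoff: the onboarding; forced after the handoff: the all-hands, the budget sync, the planning session, and the post-mortem.
That leaves the demo, the design review, the retro, and the standup with no forced order relative to the handoff — 4.

4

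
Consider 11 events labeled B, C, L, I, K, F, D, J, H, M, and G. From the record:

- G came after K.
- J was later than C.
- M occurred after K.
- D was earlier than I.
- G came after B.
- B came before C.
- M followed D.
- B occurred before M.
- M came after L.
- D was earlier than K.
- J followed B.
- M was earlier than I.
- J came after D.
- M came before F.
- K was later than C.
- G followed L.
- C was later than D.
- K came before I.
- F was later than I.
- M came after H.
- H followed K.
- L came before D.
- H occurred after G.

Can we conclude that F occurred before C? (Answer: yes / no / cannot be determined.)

Tracing the constraints gives C → K → I → F, so C must come before F.
That means F cannot be before C.

no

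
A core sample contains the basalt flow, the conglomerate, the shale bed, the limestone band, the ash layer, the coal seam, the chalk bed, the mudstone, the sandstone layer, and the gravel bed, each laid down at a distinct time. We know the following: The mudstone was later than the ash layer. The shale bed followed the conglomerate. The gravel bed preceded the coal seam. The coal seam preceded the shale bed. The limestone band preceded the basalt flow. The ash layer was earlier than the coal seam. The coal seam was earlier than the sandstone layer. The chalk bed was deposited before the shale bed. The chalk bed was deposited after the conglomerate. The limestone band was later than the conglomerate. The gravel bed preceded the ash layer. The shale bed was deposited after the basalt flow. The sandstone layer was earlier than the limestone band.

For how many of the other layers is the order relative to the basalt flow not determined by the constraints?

Forced before the basalt flow: the ash layer, the coal seam, the conglomerate, the gravel bed, the limestone band, and the sandstone layer; forced after the basalt flow: the shale bed.
That leaves the chalk bed and the mudstone with no forced order relative to the basalt flow — 2.

2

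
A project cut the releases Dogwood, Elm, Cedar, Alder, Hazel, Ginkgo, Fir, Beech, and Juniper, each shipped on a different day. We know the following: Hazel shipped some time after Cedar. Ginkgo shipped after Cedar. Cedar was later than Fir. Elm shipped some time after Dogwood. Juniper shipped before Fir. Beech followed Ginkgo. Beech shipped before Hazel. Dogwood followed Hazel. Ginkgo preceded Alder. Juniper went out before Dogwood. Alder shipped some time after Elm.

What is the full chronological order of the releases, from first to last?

Juniper, Fir, Cedar, Ginkgo, Beech, Hazel, Dogwood, Elm, Alder

The constraints fix every adjacent pair, so only one ordering works:
Juniper → Fir → Cedar → Ginkgo → Beech → Hazel → Dogwood → Elm → Alder.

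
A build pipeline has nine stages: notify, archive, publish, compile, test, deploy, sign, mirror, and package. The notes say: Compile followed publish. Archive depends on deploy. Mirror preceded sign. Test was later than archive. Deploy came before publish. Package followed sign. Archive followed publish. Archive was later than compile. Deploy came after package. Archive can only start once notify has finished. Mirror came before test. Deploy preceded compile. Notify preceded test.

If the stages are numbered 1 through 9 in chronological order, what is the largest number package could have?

4

Package must come before archive, compile, deploy, publish, and test — 5 stages forced after it.
Everything else can be placed before package in some valid order, so package can sit as late as position 9 − 5 = 4.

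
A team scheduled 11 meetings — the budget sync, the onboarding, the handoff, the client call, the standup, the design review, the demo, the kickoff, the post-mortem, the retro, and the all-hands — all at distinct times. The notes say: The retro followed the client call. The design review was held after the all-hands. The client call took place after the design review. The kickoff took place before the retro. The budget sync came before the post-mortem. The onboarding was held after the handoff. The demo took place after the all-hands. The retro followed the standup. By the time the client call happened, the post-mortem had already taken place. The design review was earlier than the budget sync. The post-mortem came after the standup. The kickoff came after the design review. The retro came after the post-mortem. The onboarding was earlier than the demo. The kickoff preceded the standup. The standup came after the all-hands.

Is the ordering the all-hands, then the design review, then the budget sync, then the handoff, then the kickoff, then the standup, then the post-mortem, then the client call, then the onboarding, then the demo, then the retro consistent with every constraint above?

yes

Check each stated constraint against the proposed order — e.g. the design review is ahead of the client call; the all-hands is ahead of the demo. Every pair is in the required order; nothing is violated.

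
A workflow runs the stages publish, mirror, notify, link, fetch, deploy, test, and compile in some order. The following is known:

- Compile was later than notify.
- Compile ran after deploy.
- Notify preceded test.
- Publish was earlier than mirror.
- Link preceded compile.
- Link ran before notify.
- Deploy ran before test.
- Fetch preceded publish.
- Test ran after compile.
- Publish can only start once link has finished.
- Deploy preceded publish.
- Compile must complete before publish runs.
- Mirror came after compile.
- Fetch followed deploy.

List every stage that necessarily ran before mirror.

Directly stated before mirror: compile and publish.
Deploy reaches mirror via deploy → compile → mirror.
Fetch reaches mirror via fetch → publish → mirror.
Link reaches mirror via link → publish → mirror.
Likewise notify reaches mirror by chaining the stated constraints.

compile, deploy, fetch, link, notify, publish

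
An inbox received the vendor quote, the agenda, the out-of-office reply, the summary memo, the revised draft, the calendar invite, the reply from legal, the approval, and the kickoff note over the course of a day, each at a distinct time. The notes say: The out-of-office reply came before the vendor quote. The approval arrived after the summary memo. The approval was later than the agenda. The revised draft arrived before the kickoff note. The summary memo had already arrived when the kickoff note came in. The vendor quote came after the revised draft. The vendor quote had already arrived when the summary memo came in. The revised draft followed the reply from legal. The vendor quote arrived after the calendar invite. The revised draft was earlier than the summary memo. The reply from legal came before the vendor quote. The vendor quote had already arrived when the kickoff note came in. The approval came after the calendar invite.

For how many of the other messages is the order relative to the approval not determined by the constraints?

Forced before the approval: the agenda, the calendar invite, the out-of-office reply, the reply from legal, the revised draft, the summary memo, and the vendor quote.
That leaves the kickoff note with no forced order relative to the approval — 1.

1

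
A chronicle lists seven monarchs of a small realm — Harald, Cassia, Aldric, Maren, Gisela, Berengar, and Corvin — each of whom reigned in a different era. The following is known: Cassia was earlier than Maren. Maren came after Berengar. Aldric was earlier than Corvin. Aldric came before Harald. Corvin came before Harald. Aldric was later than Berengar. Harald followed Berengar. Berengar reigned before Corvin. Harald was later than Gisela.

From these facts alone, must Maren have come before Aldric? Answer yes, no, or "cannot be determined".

No chain of stated constraints runs from Maren to Aldric, and none runs from Aldric to Maren either.
So the relative order of Maren and Aldric is not fixed by the given facts.

cannot be determined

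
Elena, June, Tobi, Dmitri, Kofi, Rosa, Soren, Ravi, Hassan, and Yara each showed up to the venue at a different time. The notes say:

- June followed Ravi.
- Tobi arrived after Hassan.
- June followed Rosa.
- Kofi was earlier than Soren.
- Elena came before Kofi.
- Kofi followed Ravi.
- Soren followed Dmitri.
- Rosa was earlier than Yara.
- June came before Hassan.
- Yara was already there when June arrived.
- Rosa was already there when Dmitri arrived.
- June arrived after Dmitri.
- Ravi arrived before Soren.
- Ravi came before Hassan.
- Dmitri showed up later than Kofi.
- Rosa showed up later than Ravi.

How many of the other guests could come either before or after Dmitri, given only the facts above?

1

Forced before Dmitri: Elena, Kofi, Ravi, and Rosa; forced after Dmitri: Hassan, June, Soren, and Tobi.
That leaves Yara with no forced order relative to Dmitri — 1.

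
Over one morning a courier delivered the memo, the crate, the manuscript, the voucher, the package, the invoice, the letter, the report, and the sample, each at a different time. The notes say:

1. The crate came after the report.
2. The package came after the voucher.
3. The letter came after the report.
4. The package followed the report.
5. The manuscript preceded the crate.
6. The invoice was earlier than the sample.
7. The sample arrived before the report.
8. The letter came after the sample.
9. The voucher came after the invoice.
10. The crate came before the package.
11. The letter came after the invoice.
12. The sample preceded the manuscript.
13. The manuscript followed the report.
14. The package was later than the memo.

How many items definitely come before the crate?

4

Directly stated before the crate: the manuscript and the report.
The invoice reaches the crate via the invoice → the sample → the report → the crate.
The sample reaches the crate via the sample → the report → the crate.
That's the invoice, the manuscript, the report, and the sample — 4 in all.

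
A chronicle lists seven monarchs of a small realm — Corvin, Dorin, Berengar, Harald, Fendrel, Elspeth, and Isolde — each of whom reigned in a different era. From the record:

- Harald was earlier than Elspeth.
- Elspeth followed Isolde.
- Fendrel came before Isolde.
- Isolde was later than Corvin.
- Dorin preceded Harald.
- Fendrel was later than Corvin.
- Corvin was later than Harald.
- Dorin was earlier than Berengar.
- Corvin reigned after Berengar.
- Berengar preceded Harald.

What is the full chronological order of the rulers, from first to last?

The constraints fix every adjacent pair, so only one ordering works:
Dorin → Berengar → Harald → Corvin → Fendrel → Isolde → Elspeth.

Dorin, Berengar, Harald, Corvin, Fendrel, Isolde, Elspeth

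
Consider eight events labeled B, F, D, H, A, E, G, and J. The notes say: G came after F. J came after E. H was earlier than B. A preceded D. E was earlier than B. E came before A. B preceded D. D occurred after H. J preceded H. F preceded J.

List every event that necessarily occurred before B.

E, F, H, J

Directly stated before B: E and H.
F reaches B via F → J → H → B.
J reaches B via J → H → B.
No chain forces D (or any of the others) ahead of B.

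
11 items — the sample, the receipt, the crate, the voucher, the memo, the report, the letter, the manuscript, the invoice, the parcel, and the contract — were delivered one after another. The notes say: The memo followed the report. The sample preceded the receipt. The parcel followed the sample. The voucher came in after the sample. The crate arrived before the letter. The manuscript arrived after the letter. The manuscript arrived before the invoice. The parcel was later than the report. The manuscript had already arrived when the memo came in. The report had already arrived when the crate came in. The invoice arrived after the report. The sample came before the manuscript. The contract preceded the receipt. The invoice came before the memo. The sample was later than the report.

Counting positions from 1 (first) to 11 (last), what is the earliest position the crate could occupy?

2

The report must come before the crate — 1 forced predecessor.
Nothing else is forced ahead of the crate, so its earliest slot is position 1 + 1 = 2.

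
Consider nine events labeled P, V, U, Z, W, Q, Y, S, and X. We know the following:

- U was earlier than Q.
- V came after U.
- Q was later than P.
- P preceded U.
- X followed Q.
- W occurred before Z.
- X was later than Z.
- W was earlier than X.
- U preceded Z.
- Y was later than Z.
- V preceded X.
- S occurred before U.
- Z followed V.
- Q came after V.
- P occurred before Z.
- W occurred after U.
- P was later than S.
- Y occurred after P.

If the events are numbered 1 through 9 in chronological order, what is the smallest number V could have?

P, S, and U must all come before V — 3 forced predecessors.
Nothing else is forced ahead of V, so its earliest slot is position 3 + 1 = 4.

4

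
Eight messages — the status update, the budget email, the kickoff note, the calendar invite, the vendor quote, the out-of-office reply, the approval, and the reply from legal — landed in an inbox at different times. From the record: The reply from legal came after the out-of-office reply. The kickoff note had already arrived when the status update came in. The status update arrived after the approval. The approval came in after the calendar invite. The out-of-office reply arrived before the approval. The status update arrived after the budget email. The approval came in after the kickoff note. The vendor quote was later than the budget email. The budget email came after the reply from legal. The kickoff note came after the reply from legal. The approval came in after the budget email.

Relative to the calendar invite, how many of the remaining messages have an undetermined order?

Forced after the calendar invite: the approval and the status update.
That leaves the budget email, the kickoff note, the out-of-office reply, the reply from legal, and the vendor quote with no forced order relative to the calendar invite — 5.

5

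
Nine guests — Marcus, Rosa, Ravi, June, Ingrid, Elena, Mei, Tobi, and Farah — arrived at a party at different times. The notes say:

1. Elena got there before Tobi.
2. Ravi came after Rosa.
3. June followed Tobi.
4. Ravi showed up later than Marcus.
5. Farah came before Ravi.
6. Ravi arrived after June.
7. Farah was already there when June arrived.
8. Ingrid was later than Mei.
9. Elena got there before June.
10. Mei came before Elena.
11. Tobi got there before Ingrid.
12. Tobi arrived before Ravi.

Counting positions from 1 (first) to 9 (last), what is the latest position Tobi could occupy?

Tobi must come before Ingrid, June, and Ravi — 3 guests forced after them.
Everything else can be placed before Tobi in some valid order, so Tobi can sit as late as position 9 − 3 = 6.

6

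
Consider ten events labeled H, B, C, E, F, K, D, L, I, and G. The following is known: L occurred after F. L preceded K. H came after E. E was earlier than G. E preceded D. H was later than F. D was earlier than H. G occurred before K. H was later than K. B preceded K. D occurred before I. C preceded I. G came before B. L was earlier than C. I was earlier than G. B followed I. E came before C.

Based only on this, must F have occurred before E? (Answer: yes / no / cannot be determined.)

No chain of stated constraints runs from F to E, and none runs from E to F either.
So the relative order of F and E is not fixed by the given facts.

cannot be determined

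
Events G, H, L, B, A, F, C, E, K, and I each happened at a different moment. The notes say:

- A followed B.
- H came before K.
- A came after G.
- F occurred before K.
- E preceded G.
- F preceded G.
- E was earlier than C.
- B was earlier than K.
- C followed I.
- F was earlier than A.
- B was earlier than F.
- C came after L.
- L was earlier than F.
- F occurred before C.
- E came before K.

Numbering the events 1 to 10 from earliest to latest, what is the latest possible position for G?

G must come before A — 1 event forced after it.
Everything else can be placed before G in some valid order, so G can sit as late as position 10 − 1 = 9.

9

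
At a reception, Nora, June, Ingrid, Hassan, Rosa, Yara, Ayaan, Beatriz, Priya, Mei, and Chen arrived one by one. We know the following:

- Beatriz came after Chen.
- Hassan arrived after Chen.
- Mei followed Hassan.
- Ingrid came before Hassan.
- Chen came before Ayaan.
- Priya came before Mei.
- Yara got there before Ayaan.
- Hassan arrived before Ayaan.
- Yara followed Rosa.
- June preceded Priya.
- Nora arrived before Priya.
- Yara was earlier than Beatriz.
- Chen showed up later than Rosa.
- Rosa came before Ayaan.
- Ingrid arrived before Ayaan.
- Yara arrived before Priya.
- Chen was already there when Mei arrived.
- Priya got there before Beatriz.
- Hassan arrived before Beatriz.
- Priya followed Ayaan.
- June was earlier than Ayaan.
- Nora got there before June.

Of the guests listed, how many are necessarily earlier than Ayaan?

Directly stated before Ayaan: Chen, Hassan, Ingrid, June, Rosa, and Yara.
Nora reaches Ayaan via Nora → June → Ayaan.
No chain forces Priya (or any of the others) ahead of Ayaan.
That's Chen, Hassan, Ingrid, June, Nora, Rosa, and Yara — 7 in all.

7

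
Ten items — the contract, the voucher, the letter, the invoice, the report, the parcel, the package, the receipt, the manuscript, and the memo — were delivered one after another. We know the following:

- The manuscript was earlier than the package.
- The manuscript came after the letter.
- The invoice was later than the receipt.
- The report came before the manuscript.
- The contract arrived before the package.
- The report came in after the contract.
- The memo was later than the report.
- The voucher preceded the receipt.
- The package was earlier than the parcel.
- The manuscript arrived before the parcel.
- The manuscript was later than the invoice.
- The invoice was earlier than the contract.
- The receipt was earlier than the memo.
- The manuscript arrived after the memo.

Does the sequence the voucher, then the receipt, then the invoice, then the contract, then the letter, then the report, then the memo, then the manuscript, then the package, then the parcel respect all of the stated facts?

yes

Check each stated constraint against the proposed order — e.g. the contract is ahead of the package; the invoice is ahead of the manuscript. Every pair is in the required order; nothing is violated.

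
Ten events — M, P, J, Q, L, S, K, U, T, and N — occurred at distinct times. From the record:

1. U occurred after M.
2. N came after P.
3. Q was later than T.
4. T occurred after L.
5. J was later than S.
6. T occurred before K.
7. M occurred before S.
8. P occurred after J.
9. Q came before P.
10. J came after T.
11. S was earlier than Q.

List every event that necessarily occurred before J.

Directly stated before J: S and T.
L reaches J via L → T → J.
M reaches J via M → S → J.
No chain forces U (or any of the others) ahead of J.

L, M, S, T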